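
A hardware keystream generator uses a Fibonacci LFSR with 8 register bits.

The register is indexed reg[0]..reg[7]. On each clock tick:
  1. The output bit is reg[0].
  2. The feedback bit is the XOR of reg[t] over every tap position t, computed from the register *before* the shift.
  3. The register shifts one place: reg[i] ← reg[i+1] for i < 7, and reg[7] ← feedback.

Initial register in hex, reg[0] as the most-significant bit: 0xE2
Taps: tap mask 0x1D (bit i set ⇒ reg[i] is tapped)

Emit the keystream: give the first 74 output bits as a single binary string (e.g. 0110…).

11100010010111000000110010010011011100100000101011011010110010110000111110

tick  register→output (feedback)
  0  11100010→1 (0)
  1  11000100→1 (1)
  2  10001001→1 (0)
  3  00010010→0 (1)
  4  00100101→0 (1)
  5  01001011→0 (1)
  6  10010111→1 (0)
  7  00101110→0 (0)
  8  01011100→0 (0)
  9  10111000→1 (0)
 10  01110000→0 (0)
 11  11100000→1 (0)
 12  11000000→1 (1)
 13  10000001→1 (1)
 14  00000011→0 (0)
 15  00000110→0 (0)
 16  00001100→0 (1)
 17  00011001→0 (0)
 18  00110010→0 (0)
 19  01100100→0 (1)
 20  11001001→1 (0)
 21  10010010→1 (0)
 22  00100100→0 (1)
 23  01001001→0 (1)
 24  10010011→1 (0)
 25  00100110→0 (1)
 26  01001101→0 (1)
 27  10011011→1 (1)
 28  00110111→0 (0)
 29  01101110→0 (0)
 30  11011100→1 (1)
 31  10111001→1 (0)
 32  01110010→0 (0)
 33  11100100→1 (0)
 34  11001000→1 (0)
 35  10010000→1 (0)
 36  00100000→0 (1)
 37  01000001→0 (0)
 38  10000010→1 (1)
 39  00000101→0 (0)
 40  00001010→0 (1)
 41  00010101→0 (1)
 42  00101011→0 (0)
 43  01010110→0 (1)
 44  10101101→1 (1)
 45  01011011→0 (0)
 46  10110110→1 (1)
 47  01101101→0 (0)
 48  11011010→1 (1)
 49  10110101→1 (1)
 50  01101011→0 (0)
 51  11010110→1 (0)
 52  10101100→1 (1)
 53  01011001→0 (0)
 54  10110010→1 (1)
 55  01100101→0 (1)
 56  11001011→1 (0)
 57  10010110→1 (0)
 58  00101100→0 (0)
 59  01011000→0 (0)
 60  10110000→1 (1)
 61  01100001→0 (1)
 62  11000011→1 (1)
 63  10000111→1 (1)
 64  00001111→0 (1)
 65  00011111→0 (0)
 66  00111110→0 (1)
 67  01111101→0 (1)
 68  11111011→1 (0)
 69  11110110→1 (1)
 70  11101101→1 (1)
 71  11011011→1 (1)
 72  10110111→1 (1)
 73  01101111→0 (0)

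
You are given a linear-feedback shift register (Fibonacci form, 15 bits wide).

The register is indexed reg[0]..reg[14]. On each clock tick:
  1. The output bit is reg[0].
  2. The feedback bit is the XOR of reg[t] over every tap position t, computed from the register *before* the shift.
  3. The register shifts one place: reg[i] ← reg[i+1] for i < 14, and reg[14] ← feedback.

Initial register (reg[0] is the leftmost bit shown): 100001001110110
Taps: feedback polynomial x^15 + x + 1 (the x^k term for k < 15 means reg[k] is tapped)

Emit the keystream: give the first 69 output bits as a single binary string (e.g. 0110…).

k : reg_k → out_k, fb_k
0: 100001001110110 → 1, fb=1
1: 000010011101101 → 0, fb=0
2: 000100111011010 → 0, fb=0
3: 001001110110100 → 0, fb=0
4: 010011101101000 → 0, fb=1
5: 100111011010001 → 1, fb=1
6: 001110110100011 → 0, fb=0
7: 011101101000110 → 0, fb=1
8: 111011010001101 → 1, fb=0
9: 110110100011010 → 1, fb=0
10: 101101000110100 → 1, fb=1
11: 011010001101001 → 0, fb=1
12: 110100011010011 → 1, fb=0
13: 101000110100110 → 1, fb=1
14: 010001101001101 → 0, fb=1
15: 100011010011011 → 1, fb=1
16: 000110100110111 → 0, fb=0
17: 001101001101110 → 0, fb=0
18: 011010011011100 → 0, fb=1
19: 110100110111001 → 1, fb=0
20: 101001101110010 → 1, fb=1
21: 010011011100101 → 0, fb=1
22: 100110111001011 → 1, fb=1
23: 001101110010111 → 0, fb=0
24: 011011100101110 → 0, fb=1
25: 110111001011101 → 1, fb=0
26: 101110010111010 → 1, fb=1
27: 011100101110101 → 0, fb=1
28: 111001011101011 → 1, fb=0
29: 110010111010110 → 1, fb=0
30: 100101110101100 → 1, fb=1
31: 001011101011001 → 0, fb=0
32: 010111010110010 → 0, fb=1
33: 101110101100101 → 1, fb=1
34: 011101011001011 → 0, fb=1
35: 111010110010111 → 1, fb=0
36: 110101100101110 → 1, fb=0
37: 101011001011100 → 1, fb=1
38: 010110010111001 → 0, fb=1
39: 101100101110011 → 1, fb=1
40: 011001011100111 → 0, fb=1
41: 110010111001111 → 1, fb=0
42: 100101110011110 → 1, fb=1
43: 001011100111101 → 0, fb=0
44: 010111001111010 → 0, fb=1
45: 101110011110101 → 1, fb=1
46: 011100111101011 → 0, fb=1
47: 111001111010111 → 1, fb=0
48: 110011110101110 → 1, fb=0
49: 100111101011100 → 1, fb=1
50: 001111010111001 → 0, fb=0
51: 011110101110010 → 0, fb=1
52: 111101011100101 → 1, fb=0
53: 111010111001010 → 1, fb=0
54: 110101110010100 → 1, fb=0
55: 101011100101000 → 1, fb=1
56: 010111001010001 → 0, fb=1
57: 101110010100011 → 1, fb=1
58: 011100101000111 → 0, fb=1
59: 111001010001111 → 1, fb=0
60: 110010100011110 → 1, fb=0
61: 100101000111100 → 1, fb=1
62: 001010001111001 → 0, fb=0
63: 010100011110010 → 0, fb=1
64: 101000111100101 → 1, fb=1
65: 010001111001011 → 0, fb=1
66: 100011110010111 → 1, fb=1
67: 000111100101111 → 0, fb=0
68: 001111001011110 → 0, fb=0

100001001110110100011010011011100101110101100101110011110101110010100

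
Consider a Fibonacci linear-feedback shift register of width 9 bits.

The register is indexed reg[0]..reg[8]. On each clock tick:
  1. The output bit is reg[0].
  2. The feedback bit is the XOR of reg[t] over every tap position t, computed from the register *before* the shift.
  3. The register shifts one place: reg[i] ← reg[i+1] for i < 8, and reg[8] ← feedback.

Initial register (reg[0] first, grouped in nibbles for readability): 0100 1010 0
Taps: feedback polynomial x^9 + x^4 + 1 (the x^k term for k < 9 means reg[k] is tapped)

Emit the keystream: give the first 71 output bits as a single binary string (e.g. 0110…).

01001010011101101000111100111110011011000101010010001110001101101010111

tick  register→output (feedback)
  0  010010100→0 (1)
  1  100101001→1 (1)
  2  001010011→0 (1)
  3  010100111→0 (0)
  4  101001110→1 (1)
  5  010011101→0 (1)
  6  100111011→1 (0)
  7  001110110→0 (1)
  8  011101101→0 (0)
  9  111011010→1 (0)
 10  110110100→1 (0)
 11  101101000→1 (1)
 12  011010001→0 (1)
 13  110100011→1 (1)
 14  101000111→1 (1)
 15  010001111→0 (0)
 16  100011110→1 (0)
 17  000111100→0 (1)
 18  001111001→0 (1)
 19  011110011→0 (1)
 20  111100111→1 (1)
 21  111001111→1 (1)
 22  110011111→1 (0)
 23  100111110→1 (0)
 24  001111100→0 (1)
 25  011111001→0 (1)
 26  111110011→1 (0)
 27  111100110→1 (1)
 28  111001101→1 (1)
 29  110011011→1 (0)
 30  100110110→1 (0)
 31  001101100→0 (0)
 32  011011000→0 (1)
 33  110110001→1 (0)
 34  101100010→1 (1)
 35  011000101→0 (0)
 36  110001010→1 (1)
 37  100010101→1 (0)
 38  000101010→0 (0)
 39  001010100→0 (1)
 40  010101001→0 (0)
 41  101010010→1 (0)
 42  010100100→0 (0)
 43  101001000→1 (1)
 44  010010001→0 (1)
 45  100100011→1 (1)
 46  001000111→0 (0)
 47  010001110→0 (0)
 48  100011100→1 (0)
 49  000111000→0 (1)
 50  001110001→0 (1)
 51  011100011→0 (0)
 52  111000110→1 (1)
 53  110001101→1 (1)
 54  100011011→1 (0)
 55  000110110→0 (1)
 56  001101101→0 (0)
 57  011011010→0 (1)
 58  110110101→1 (0)
 59  101101010→1 (1)
 60  011010101→0 (1)
 61  110101011→1 (1)
 62  101010111→1 (0)
 63  010101110→0 (0)
 64  101011100→1 (0)
 65  010111000→0 (1)
 66  101110001→1 (0)
 67  011100010→0 (0)
 68  111000100→1 (1)
 69  110001001→1 (1)
 70  100010011→1 (0)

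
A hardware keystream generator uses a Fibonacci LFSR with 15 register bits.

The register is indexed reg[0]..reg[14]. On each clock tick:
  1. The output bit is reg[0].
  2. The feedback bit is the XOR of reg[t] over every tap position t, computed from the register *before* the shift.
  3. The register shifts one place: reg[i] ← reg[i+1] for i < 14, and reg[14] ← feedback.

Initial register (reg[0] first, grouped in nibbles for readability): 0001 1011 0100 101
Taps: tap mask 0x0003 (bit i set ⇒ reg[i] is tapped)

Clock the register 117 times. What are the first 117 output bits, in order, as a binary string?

step | reg (before) | out | fb
   0 | 000110110100101 | 0 | 0
   1 | 001101101001010 | 0 | 0
   2 | 011011010010100 | 0 | 1
   3 | 110110100101001 | 1 | 0
   4 | 101101001010010 | 1 | 1
   5 | 011010010100101 | 0 | 1
   6 | 110100101001011 | 1 | 0
   7 | 101001010010110 | 1 | 1
   8 | 010010100101101 | 0 | 1
   9 | 100101001011011 | 1 | 1
  10 | 001010010110111 | 0 | 0
  11 | 010100101101110 | 0 | 1
  12 | 101001011011101 | 1 | 1
  13 | 010010110111011 | 0 | 1
  14 | 100101101110111 | 1 | 1
  15 | 001011011101111 | 0 | 0
  16 | 010110111011110 | 0 | 1
  17 | 101101110111101 | 1 | 1
  18 | 011011101111011 | 0 | 1
  19 | 110111011110111 | 1 | 0
  20 | 101110111101110 | 1 | 1
  21 | 011101111011101 | 0 | 1
  22 | 111011110111011 | 1 | 0
  23 | 110111101110110 | 1 | 0
  24 | 101111011101100 | 1 | 1
  25 | 011110111011001 | 0 | 1
  26 | 111101110110011 | 1 | 0
  27 | 111011101100110 | 1 | 0
  28 | 110111011001100 | 1 | 0
  29 | 101110110011000 | 1 | 1
  30 | 011101100110001 | 0 | 1
  31 | 111011001100011 | 1 | 0
  32 | 110110011000110 | 1 | 0
  33 | 101100110001100 | 1 | 1
  34 | 011001100011001 | 0 | 1
  35 | 110011000110011 | 1 | 0
  36 | 100110001100110 | 1 | 1
  37 | 001100011001101 | 0 | 0
  38 | 011000110011010 | 0 | 1
  39 | 110001100110101 | 1 | 0
  40 | 100011001101010 | 1 | 1
  41 | 000110011010101 | 0 | 0
  42 | 001100110101010 | 0 | 0
  43 | 011001101010100 | 0 | 1
  44 | 110011010101001 | 1 | 0
  45 | 100110101010010 | 1 | 1
  46 | 001101010100101 | 0 | 0
  47 | 011010101001010 | 0 | 1
  48 | 110101010010101 | 1 | 0
  49 | 101010100101010 | 1 | 1
  50 | 010101001010101 | 0 | 1
  51 | 101010010101011 | 1 | 1
  52 | 010100101010111 | 0 | 1
  53 | 101001010101111 | 1 | 1
  54 | 010010101011111 | 0 | 1
  55 | 100101010111111 | 1 | 1
  56 | 001010101111111 | 0 | 0
  57 | 010101011111110 | 0 | 1
  58 | 101010111111101 | 1 | 1
  59 | 010101111111011 | 0 | 1
  60 | 101011111110111 | 1 | 1
  61 | 010111111101111 | 0 | 1
  62 | 101111111011111 | 1 | 1
  63 | 011111110111111 | 0 | 1
  64 | 111111101111111 | 1 | 0
  65 | 111111011111110 | 1 | 0
  66 | 111110111111100 | 1 | 0
  67 | 111101111111000 | 1 | 0
  68 | 111011111110000 | 1 | 0
  69 | 110111111100000 | 1 | 0
  70 | 101111111000000 | 1 | 1
  71 | 011111110000001 | 0 | 1
  72 | 111111100000011 | 1 | 0
  73 | 111111000000110 | 1 | 0
  74 | 111110000001100 | 1 | 0
  75 | 111100000011000 | 1 | 0
  76 | 111000000110000 | 1 | 0
  77 | 110000001100000 | 1 | 0
  78 | 100000011000000 | 1 | 1
  79 | 000000110000001 | 0 | 0
  80 | 000001100000010 | 0 | 0
  81 | 000011000000100 | 0 | 0
  82 | 000110000001000 | 0 | 0
  83 | 001100000010000 | 0 | 0
  84 | 011000000100000 | 0 | 1
  85 | 110000001000001 | 1 | 0
  86 | 100000010000010 | 1 | 1
  87 | 000000100000101 | 0 | 0
  88 | 000001000001010 | 0 | 0
  89 | 000010000010100 | 0 | 0
  90 | 000100000101000 | 0 | 0
  91 | 001000001010000 | 0 | 0
  92 | 010000010100000 | 0 | 1
  93 | 100000101000001 | 1 | 1
  94 | 000001010000011 | 0 | 0
  95 | 000010100000110 | 0 | 0
  96 | 000101000001100 | 0 | 0
  97 | 001010000011000 | 0 | 0
  98 | 010100000110000 | 0 | 1
  99 | 101000001100001 | 1 | 1
 100 | 010000011000011 | 0 | 1
 101 | 100000110000111 | 1 | 1
 102 | 000001100001111 | 0 | 0
 103 | 000011000011110 | 0 | 0
 104 | 000110000111100 | 0 | 0
 105 | 001100001111000 | 0 | 0
 106 | 011000011110000 | 0 | 1
 107 | 110000111100001 | 1 | 0
 108 | 100001111000010 | 1 | 1
 109 | 000011110000101 | 0 | 0
 110 | 000111100001010 | 0 | 0
 111 | 001111000010100 | 0 | 0
 112 | 011110000101000 | 0 | 1
 113 | 111100001010001 | 1 | 0
 114 | 111000010100010 | 1 | 0
 115 | 110000101000100 | 1 | 0
 116 | 100001010001000 | 1 | 1

000110110100101001011011101111011101100110001100110101010010101011111110111111100000011000000100000101000001100001111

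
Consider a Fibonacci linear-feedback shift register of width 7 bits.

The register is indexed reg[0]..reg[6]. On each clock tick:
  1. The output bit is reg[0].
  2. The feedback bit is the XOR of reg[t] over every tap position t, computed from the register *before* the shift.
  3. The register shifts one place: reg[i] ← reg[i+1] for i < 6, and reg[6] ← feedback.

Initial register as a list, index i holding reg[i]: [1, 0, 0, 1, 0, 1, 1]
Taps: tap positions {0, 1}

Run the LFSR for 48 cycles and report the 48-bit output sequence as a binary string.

step | reg (before) | out | fb
   0 | 1001011 | 1 | 1
   1 | 0010111 | 0 | 0
   2 | 0101110 | 0 | 1
   3 | 1011101 | 1 | 1
   4 | 0111011 | 0 | 1
   5 | 1110111 | 1 | 0
   6 | 1101110 | 1 | 0
   7 | 1011100 | 1 | 1
   8 | 0111001 | 0 | 1
   9 | 1110011 | 1 | 0
  10 | 1100110 | 1 | 0
  11 | 1001100 | 1 | 1
  12 | 0011001 | 0 | 0
  13 | 0110010 | 0 | 1
  14 | 1100101 | 1 | 0
  15 | 1001010 | 1 | 1
  16 | 0010101 | 0 | 0
  17 | 0101010 | 0 | 1
  18 | 1010101 | 1 | 1
  19 | 0101011 | 0 | 1
  20 | 1010111 | 1 | 1
  21 | 0101111 | 0 | 1
  22 | 1011111 | 1 | 1
  23 | 0111111 | 0 | 1
  24 | 1111111 | 1 | 0
  25 | 1111110 | 1 | 0
  26 | 1111100 | 1 | 0
  27 | 1111000 | 1 | 0
  28 | 1110000 | 1 | 0
  29 | 1100000 | 1 | 0
  30 | 1000000 | 1 | 1
  31 | 0000001 | 0 | 0
  32 | 0000010 | 0 | 0
  33 | 0000100 | 0 | 0
  34 | 0001000 | 0 | 0
  35 | 0010000 | 0 | 0
  36 | 0100000 | 0 | 1
  37 | 1000001 | 1 | 1
  38 | 0000011 | 0 | 0
  39 | 0000110 | 0 | 0
  40 | 0001100 | 0 | 0
  41 | 0011000 | 0 | 0
  42 | 0110000 | 0 | 1
  43 | 1100001 | 1 | 0
  44 | 1000010 | 1 | 1
  45 | 0000101 | 0 | 0
  46 | 0001010 | 0 | 0
  47 | 0010100 | 0 | 0

100101110111001100101010111111100000010000011000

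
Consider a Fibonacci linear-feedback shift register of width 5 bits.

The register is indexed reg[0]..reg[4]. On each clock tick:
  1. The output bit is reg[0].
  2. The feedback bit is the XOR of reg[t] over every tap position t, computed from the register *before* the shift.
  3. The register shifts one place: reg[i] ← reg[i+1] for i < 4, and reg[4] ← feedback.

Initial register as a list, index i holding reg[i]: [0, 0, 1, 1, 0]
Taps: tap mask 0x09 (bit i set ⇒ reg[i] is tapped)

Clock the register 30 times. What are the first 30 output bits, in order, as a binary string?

001101001000010101110110001111

tick  register→output (feedback)
  0  00110→0 (1)
  1  01101→0 (0)
  2  11010→1 (0)
  3  10100→1 (1)
  4  01001→0 (0)
  5  10010→1 (0)
  6  00100→0 (0)
  7  01000→0 (0)
  8  10000→1 (1)
  9  00001→0 (0)
 10  00010→0 (1)
 11  00101→0 (0)
 12  01010→0 (1)
 13  10101→1 (1)
 14  01011→0 (1)
 15  10111→1 (0)
 16  01110→0 (1)
 17  11101→1 (1)
 18  11011→1 (0)
 19  10110→1 (0)
 20  01100→0 (0)
 21  11000→1 (1)
 22  10001→1 (1)
 23  00011→0 (1)
 24  00111→0 (1)
 25  01111→0 (1)
 26  11111→1 (0)
 27  11110→1 (0)
 28  11100→1 (1)
 29  11001→1 (1)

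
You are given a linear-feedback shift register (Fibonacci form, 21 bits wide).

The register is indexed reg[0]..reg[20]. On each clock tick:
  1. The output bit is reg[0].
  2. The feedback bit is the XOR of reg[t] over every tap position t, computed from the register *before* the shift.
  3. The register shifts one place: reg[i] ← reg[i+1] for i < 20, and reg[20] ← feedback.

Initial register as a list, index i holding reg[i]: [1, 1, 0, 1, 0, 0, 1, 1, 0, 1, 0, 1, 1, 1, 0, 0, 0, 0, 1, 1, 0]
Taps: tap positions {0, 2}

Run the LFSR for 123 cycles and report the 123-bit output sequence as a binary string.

tick  register→output (feedback)
  0  110100110101110000110→1 (1)
  1  101001101011100001101→1 (0)
  2  010011010111000011010→0 (0)
  3  100110101110000110100→1 (1)
  4  001101011100001101001→0 (1)
  5  011010111000011010011→0 (1)
  6  110101110000110100111→1 (1)
  7  101011100001101001111→1 (0)
  8  010111000011010011110→0 (0)
  9  101110000110100111100→1 (0)
 10  011100001101001111000→0 (1)
 11  111000011010011110001→1 (0)
 12  110000110100111100010→1 (1)
 13  100001101001111000101→1 (1)
 14  000011010011110001011→0 (0)
 15  000110100111100010110→0 (0)
 16  001101001111000101100→0 (1)
 17  011010011110001011001→0 (1)
 18  110100111100010110011→1 (1)
 19  101001111000101100111→1 (0)
 20  010011110001011001110→0 (0)
 21  100111100010110011100→1 (1)
 22  001111000101100111001→0 (1)
 23  011110001011001110011→0 (1)
 24  111100010110011100111→1 (0)
 25  111000101100111001110→1 (0)
 26  110001011001110011100→1 (1)
 27  100010110011100111001→1 (1)
 28  000101100111001110011→0 (0)
 29  001011001110011100110→0 (1)
 30  010110011100111001101→0 (0)
 31  101100111001110011010→1 (0)
 32  011001110011100110100→0 (1)
 33  110011100111001101001→1 (1)
 34  100111001110011010011→1 (1)
 35  001110011100110100111→0 (1)
 36  011100111001101001111→0 (1)
 37  111001110011010011111→1 (0)
 38  110011100110100111110→1 (1)
 39  100111001101001111101→1 (1)
 40  001110011010011111011→0 (1)
 41  011100110100111110111→0 (1)
 42  111001101001111101111→1 (0)
 43  110011010011111011110→1 (1)
 44  100110100111110111101→1 (1)
 45  001101001111101111011→0 (1)
 46  011010011111011110111→0 (1)
 47  110100111110111101111→1 (1)
 48  101001111101111011111→1 (0)
 49  010011111011110111110→0 (0)
 50  100111110111101111100→1 (1)
 51  001111101111011111001→0 (1)
 52  011111011110111110011→0 (1)
 53  111110111101111100111→1 (0)
 54  111101111011111001110→1 (0)
 55  111011110111110011100→1 (0)
 56  110111101111100111000→1 (1)
 57  101111011111001110001→1 (0)
 58  011110111110011100010→0 (1)
 59  111101111100111000101→1 (0)
 60  111011111001110001010→1 (0)
 61  110111110011100010100→1 (1)
 62  101111100111000101001→1 (0)
 63  011111001110001010010→0 (1)
 64  111110011100010100101→1 (0)
 65  111100111000101001010→1 (0)
 66  111001110001010010100→1 (0)
 67  110011100010100101000→1 (1)
 68  100111000101001010001→1 (1)
 69  001110001010010100011→0 (1)
 70  011100010100101000111→0 (1)
 71  111000101001010001111→1 (0)
 72  110001010010100011110→1 (1)
 73  100010100101000111101→1 (1)
 74  000101001010001111011→0 (0)
 75  001010010100011110110→0 (1)
 76  010100101000111101101→0 (0)
 77  101001010001111011010→1 (0)
 78  010010100011110110100→0 (0)
 79  100101000111101101000→1 (1)
 80  001010001111011010001→0 (1)
 81  010100011110110100011→0 (0)
 82  101000111101101000110→1 (0)
 83  010001111011010001100→0 (0)
 84  100011110110100011000→1 (1)
 85  000111101101000110001→0 (0)
 86  001111011010001100010→0 (1)
 87  011110110100011000101→0 (1)
 88  111101101000110001011→1 (0)
 89  111011010001100010110→1 (0)
 90  110110100011000101100→1 (1)
 91  101101000110001011001→1 (0)
 92  011010001100010110010→0 (1)
 93  110100011000101100101→1 (1)
 94  101000110001011001011→1 (0)
 95  010001100010110010110→0 (0)
 96  100011000101100101100→1 (1)
 97  000110001011001011001→0 (0)
 98  001100010110010110010→0 (1)
 99  011000101100101100101→0 (1)
100  110001011001011001011→1 (1)
101  100010110010110010111→1 (1)
102  000101100101100101111→0 (0)
103  001011001011001011110→0 (1)
104  010110010110010111101→0 (0)
105  101100101100101111010→1 (0)
106  011001011001011110100→0 (1)
107  110010110010111101001→1 (1)
108  100101100101111010011→1 (1)
109  001011001011110100111→0 (1)
110  010110010111101001111→0 (0)
111  101100101111010011110→1 (0)
112  011001011110100111100→0 (1)
113  110010111101001111001→1 (1)
114  100101111010011110011→1 (1)
115  001011110100111100111→0 (1)
116  010111101001111001111→0 (0)
117  101111010011110011110→1 (0)
118  011110100111100111100→0 (1)
119  111101001111001111001→1 (0)
120  111010011110011110010→1 (0)
121  110100111100111100100→1 (1)
122  101001111001111001001→1 (0)

110100110101110000110100111100010110011100111001101001111101111011111001110001010010100011110110100011000101100101100101111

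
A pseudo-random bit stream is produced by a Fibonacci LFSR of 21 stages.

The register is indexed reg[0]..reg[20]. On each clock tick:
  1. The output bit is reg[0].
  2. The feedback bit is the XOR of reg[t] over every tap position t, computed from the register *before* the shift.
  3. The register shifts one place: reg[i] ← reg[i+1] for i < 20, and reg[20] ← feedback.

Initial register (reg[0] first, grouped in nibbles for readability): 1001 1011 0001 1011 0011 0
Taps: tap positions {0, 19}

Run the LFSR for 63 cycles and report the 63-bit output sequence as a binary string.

100110110001101100110000111000001110000111111001010100111111001

step | reg (before) | out | fb
   0 | 100110110001101100110 | 1 | 0
   1 | 001101100011011001100 | 0 | 0
   2 | 011011000110110011000 | 0 | 0
   3 | 110110001101100110000 | 1 | 1
   4 | 101100011011001100001 | 1 | 1
   5 | 011000110110011000011 | 0 | 1
   6 | 110001101100110000111 | 1 | 0
   7 | 100011011001100001110 | 1 | 0
   8 | 000110110011000011100 | 0 | 0
   9 | 001101100110000111000 | 0 | 0
  10 | 011011001100001110000 | 0 | 0
  11 | 110110011000011100000 | 1 | 1
  12 | 101100110000111000001 | 1 | 1
  13 | 011001100001110000011 | 0 | 1
  14 | 110011000011100000111 | 1 | 0
  15 | 100110000111000001110 | 1 | 0
  16 | 001100001110000011100 | 0 | 0
  17 | 011000011100000111000 | 0 | 0
  18 | 110000111000001110000 | 1 | 1
  19 | 100001110000011100001 | 1 | 1
  20 | 000011100000111000011 | 0 | 1
  21 | 000111000001110000111 | 0 | 1
  22 | 001110000011100001111 | 0 | 1
  23 | 011100000111000011111 | 0 | 1
  24 | 111000001110000111111 | 1 | 0
  25 | 110000011100001111110 | 1 | 0
  26 | 100000111000011111100 | 1 | 1
  27 | 000001110000111111001 | 0 | 0
  28 | 000011100001111110010 | 0 | 1
  29 | 000111000011111100101 | 0 | 0
  30 | 001110000111111001010 | 0 | 1
  31 | 011100001111110010101 | 0 | 0
  32 | 111000011111100101010 | 1 | 0
  33 | 110000111111001010100 | 1 | 1
  34 | 100001111110010101001 | 1 | 1
  35 | 000011111100101010011 | 0 | 1
  36 | 000111111001010100111 | 0 | 1
  37 | 001111110010101001111 | 0 | 1
  38 | 011111100101010011111 | 0 | 1
  39 | 111111001010100111111 | 1 | 0
  40 | 111110010101001111110 | 1 | 0
  41 | 111100101010011111100 | 1 | 1
  42 | 111001010100111111001 | 1 | 1
  43 | 110010101001111110011 | 1 | 0
  44 | 100101010011111100110 | 1 | 0
  45 | 001010100111111001100 | 0 | 0
  46 | 010101001111110011000 | 0 | 0
  47 | 101010011111100110000 | 1 | 1
  48 | 010100111111001100001 | 0 | 0
  49 | 101001111110011000010 | 1 | 0
  50 | 010011111100110000100 | 0 | 0
  51 | 100111111001100001000 | 1 | 1
  52 | 001111110011000010001 | 0 | 0
  53 | 011111100110000100010 | 0 | 1
  54 | 111111001100001000101 | 1 | 1
  55 | 111110011000010001011 | 1 | 0
  56 | 111100110000100010110 | 1 | 0
  57 | 111001100001000101100 | 1 | 1
  58 | 110011000010001011001 | 1 | 1
  59 | 100110000100010110011 | 1 | 0
  60 | 001100001000101100110 | 0 | 1
  61 | 011000010001011001101 | 0 | 0
  62 | 110000100010110011010 | 1 | 0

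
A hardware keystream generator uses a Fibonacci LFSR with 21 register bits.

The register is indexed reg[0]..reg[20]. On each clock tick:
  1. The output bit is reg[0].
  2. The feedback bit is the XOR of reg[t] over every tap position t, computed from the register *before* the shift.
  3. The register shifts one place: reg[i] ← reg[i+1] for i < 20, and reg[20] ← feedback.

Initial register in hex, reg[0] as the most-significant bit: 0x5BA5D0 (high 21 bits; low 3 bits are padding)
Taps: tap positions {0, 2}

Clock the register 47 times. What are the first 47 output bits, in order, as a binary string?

01011011101001011101000110101001100101001011100

k : reg_k → out_k, fb_k
0: 010110111010010111010 → 0, fb=0
1: 101101110100101110100 → 1, fb=0
2: 011011101001011101000 → 0, fb=1
3: 110111010010111010001 → 1, fb=1
4: 101110100101110100011 → 1, fb=0
5: 011101001011101000110 → 0, fb=1
6: 111010010111010001101 → 1, fb=0
7: 110100101110100011010 → 1, fb=1
8: 101001011101000110101 → 1, fb=0
9: 010010111010001101010 → 0, fb=0
10: 100101110100011010100 → 1, fb=1
11: 001011101000110101001 → 0, fb=1
12: 010111010001101010011 → 0, fb=0
13: 101110100011010100110 → 1, fb=0
14: 011101000110101001100 → 0, fb=1
15: 111010001101010011001 → 1, fb=0
16: 110100011010100110010 → 1, fb=1
17: 101000110101001100101 → 1, fb=0
18: 010001101010011001010 → 0, fb=0
19: 100011010100110010100 → 1, fb=1
20: 000110101001100101001 → 0, fb=0
21: 001101010011001010010 → 0, fb=1
22: 011010100110010100101 → 0, fb=1
23: 110101001100101001011 → 1, fb=1
24: 101010011001010010111 → 1, fb=0
25: 010100110010100101110 → 0, fb=0
26: 101001100101001011100 → 1, fb=0
27: 010011001010010111000 → 0, fb=0
28: 100110010100101110000 → 1, fb=1
29: 001100101001011100001 → 0, fb=1
30: 011001010010111000011 → 0, fb=1
31: 110010100101110000111 → 1, fb=1
32: 100101001011100001111 → 1, fb=1
33: 001010010111000011111 → 0, fb=1
34: 010100101110000111111 → 0, fb=0
35: 101001011100001111110 → 1, fb=0
36: 010010111000011111100 → 0, fb=0
37: 100101110000111111000 → 1, fb=1
38: 001011100001111110001 → 0, fb=1
39: 010111000011111100011 → 0, fb=0
40: 101110000111111000110 → 1, fb=0
41: 011100001111110001100 → 0, fb=1
42: 111000011111100011001 → 1, fb=0
43: 110000111111000110010 → 1, fb=1
44: 100001111110001100101 → 1, fb=1
45: 000011111100011001011 → 0, fb=0
46: 000111111000110010110 → 0, fb=0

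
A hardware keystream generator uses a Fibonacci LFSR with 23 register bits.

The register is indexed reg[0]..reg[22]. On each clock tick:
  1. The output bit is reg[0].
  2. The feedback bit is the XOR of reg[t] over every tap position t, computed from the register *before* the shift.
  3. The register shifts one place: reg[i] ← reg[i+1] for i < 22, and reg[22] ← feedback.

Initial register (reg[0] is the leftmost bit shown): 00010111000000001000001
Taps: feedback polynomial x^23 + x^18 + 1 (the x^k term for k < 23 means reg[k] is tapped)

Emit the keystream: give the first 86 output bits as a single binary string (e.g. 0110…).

00010111000000001000001000111111111111101111001111100000111110100011011001110010011001

step | reg (before) | out | fb
   0 | 00010111000000001000001 | 0 | 0
   1 | 00101110000000010000010 | 0 | 0
   2 | 01011100000000100000100 | 0 | 0
   3 | 10111000000001000001000 | 1 | 1
   4 | 01110000000010000010001 | 0 | 1
   5 | 11100000000100000100011 | 1 | 1
   6 | 11000000001000001000111 | 1 | 1
   7 | 10000000010000010001111 | 1 | 1
   8 | 00000000100000100011111 | 0 | 1
   9 | 00000001000001000111111 | 0 | 1
  10 | 00000010000010001111111 | 0 | 1
  11 | 00000100000100011111111 | 0 | 1
  12 | 00001000001000111111111 | 0 | 1
  13 | 00010000010001111111111 | 0 | 1
  14 | 00100000100011111111111 | 0 | 1
  15 | 01000001000111111111111 | 0 | 1
  16 | 10000010001111111111111 | 1 | 0
  17 | 00000100011111111111110 | 0 | 1
  18 | 00001000111111111111101 | 0 | 1
  19 | 00010001111111111111011 | 0 | 1
  20 | 00100011111111111110111 | 0 | 1
  21 | 01000111111111111101111 | 0 | 0
  22 | 10001111111111111011110 | 1 | 0
  23 | 00011111111111110111100 | 0 | 1
  24 | 00111111111111101111001 | 0 | 1
  25 | 01111111111111011110011 | 0 | 1
  26 | 11111111111110111100111 | 1 | 1
  27 | 11111111111101111001111 | 1 | 1
  28 | 11111111111011110011111 | 1 | 0
  29 | 11111111110111100111110 | 1 | 0
  30 | 11111111101111001111100 | 1 | 0
  31 | 11111111011110011111000 | 1 | 0
  32 | 11111110111100111110000 | 1 | 0
  33 | 11111101111001111100000 | 1 | 1
  34 | 11111011110011111000001 | 1 | 1
  35 | 11110111100111110000011 | 1 | 1
  36 | 11101111001111100000111 | 1 | 1
  37 | 11011110011111000001111 | 1 | 1
  38 | 10111100111110000011111 | 1 | 0
  39 | 01111001111100000111110 | 0 | 1
  40 | 11110011111000001111101 | 1 | 0
  41 | 11100111110000011111010 | 1 | 0
  42 | 11001111100000111110100 | 1 | 0
  43 | 10011111000001111101000 | 1 | 1
  44 | 00111110000011111010001 | 0 | 1
  45 | 01111100000111110100011 | 0 | 0
  46 | 11111000001111101000110 | 1 | 1
  47 | 11110000011111010001101 | 1 | 1
  48 | 11100000111110100011011 | 1 | 0
  49 | 11000001111101000110110 | 1 | 0
  50 | 10000011111010001101100 | 1 | 1
  51 | 00000111110100011011001 | 0 | 1
  52 | 00001111101000110110011 | 0 | 1
  53 | 00011111010001101100111 | 0 | 0
  54 | 00111110100011011001110 | 0 | 0
  55 | 01111101000110110011100 | 0 | 1
  56 | 11111010001101100111001 | 1 | 0
  57 | 11110100011011001110010 | 1 | 0
  58 | 11101000110110011100100 | 1 | 1
  59 | 11010001101100111001001 | 1 | 1
  60 | 10100011011001110010011 | 1 | 0
  61 | 01000110110011100100110 | 0 | 0
  62 | 10001101100111001001100 | 1 | 1
  63 | 00011011001110010011001 | 0 | 1
  64 | 00110110011100100110011 | 0 | 1
  65 | 01101100111001001100111 | 0 | 0
  66 | 11011001110010011001110 | 1 | 1
  67 | 10110011100100110011101 | 1 | 0
  68 | 01100111001001100111010 | 0 | 1
  69 | 11001110010011001110101 | 1 | 0
  70 | 10011100100110011101010 | 1 | 1
  71 | 00111001001100111010101 | 0 | 1
  72 | 01110010011001110101011 | 0 | 0
  73 | 11100100110011101010110 | 1 | 0
  74 | 11001001100111010101100 | 1 | 1
  75 | 10010011001110101011001 | 1 | 0
  76 | 00100110011101010110010 | 0 | 1
  77 | 01001100111010101100101 | 0 | 0
  78 | 10011001110101011001010 | 1 | 1
  79 | 00110011101010110010101 | 0 | 1
  80 | 01100111010101100101011 | 0 | 0
  81 | 11001110101011001010110 | 1 | 0
  82 | 10011101010110010101100 | 1 | 1
  83 | 00111010101100101011001 | 0 | 1
  84 | 01110101011001010110011 | 0 | 1
  85 | 11101010110010101100111 | 1 | 1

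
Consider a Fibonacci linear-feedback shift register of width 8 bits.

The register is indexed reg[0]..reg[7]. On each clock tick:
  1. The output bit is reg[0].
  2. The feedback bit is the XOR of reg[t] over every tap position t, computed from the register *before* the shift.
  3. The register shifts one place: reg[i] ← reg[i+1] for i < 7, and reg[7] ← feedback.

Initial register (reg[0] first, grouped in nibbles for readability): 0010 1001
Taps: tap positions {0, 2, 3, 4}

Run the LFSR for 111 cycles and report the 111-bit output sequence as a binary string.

001010010101001110111011001111011111101001100110101000110000011101010101111100101000010011111111000010111100011

step | reg (before) | out | fb
   0 | 00101001 | 0 | 0
   1 | 01010010 | 0 | 1
   2 | 10100101 | 1 | 0
   3 | 01001010 | 0 | 1
   4 | 10010101 | 1 | 0
   5 | 00101010 | 0 | 0
   6 | 01010100 | 0 | 1
   7 | 10101001 | 1 | 1
   8 | 01010011 | 0 | 1
   9 | 10100111 | 1 | 0
  10 | 01001110 | 0 | 1
  11 | 10011101 | 1 | 1
  12 | 00111011 | 0 | 1
  13 | 01110111 | 0 | 0
  14 | 11101110 | 1 | 1
  15 | 11011101 | 1 | 1
  16 | 10111011 | 1 | 0
  17 | 01110110 | 0 | 0
  18 | 11101100 | 1 | 1
  19 | 11011001 | 1 | 1
  20 | 10110011 | 1 | 1
  21 | 01100111 | 0 | 1
  22 | 11001111 | 1 | 0
  23 | 10011110 | 1 | 1
  24 | 00111101 | 0 | 1
  25 | 01111011 | 0 | 1
  26 | 11110111 | 1 | 1
  27 | 11101111 | 1 | 1
  28 | 11011111 | 1 | 1
  29 | 10111111 | 1 | 0
  30 | 01111110 | 0 | 1
  31 | 11111101 | 1 | 0
  32 | 11111010 | 1 | 0
  33 | 11110100 | 1 | 1
  34 | 11101001 | 1 | 1
  35 | 11010011 | 1 | 0
  36 | 10100110 | 1 | 0
  37 | 01001100 | 0 | 1
  38 | 10011001 | 1 | 1
  39 | 00110011 | 0 | 0
  40 | 01100110 | 0 | 1
  41 | 11001101 | 1 | 0
  42 | 10011010 | 1 | 1
  43 | 00110101 | 0 | 0
  44 | 01101010 | 0 | 0
  45 | 11010100 | 1 | 0
  46 | 10101000 | 1 | 1
  47 | 01010001 | 0 | 1
  48 | 10100011 | 1 | 0
  49 | 01000110 | 0 | 0
  50 | 10001100 | 1 | 0
  51 | 00011000 | 0 | 0
  52 | 00110000 | 0 | 0
  53 | 01100000 | 0 | 1
  54 | 11000001 | 1 | 1
  55 | 10000011 | 1 | 1
  56 | 00000111 | 0 | 0
  57 | 00001110 | 0 | 1
  58 | 00011101 | 0 | 0
  59 | 00111010 | 0 | 1
  60 | 01110101 | 0 | 0
  61 | 11101010 | 1 | 1
  62 | 11010101 | 1 | 0
  63 | 10101010 | 1 | 1
  64 | 01010101 | 0 | 1
  65 | 10101011 | 1 | 1
  66 | 01010111 | 0 | 1
  67 | 10101111 | 1 | 1
  68 | 01011111 | 0 | 0
  69 | 10111110 | 1 | 0
  70 | 01111100 | 0 | 1
  71 | 11111001 | 1 | 0
  72 | 11110010 | 1 | 1
  73 | 11100101 | 1 | 0
  74 | 11001010 | 1 | 0
  75 | 10010100 | 1 | 0
  76 | 00101000 | 0 | 0
  77 | 01010000 | 0 | 1
  78 | 10100001 | 1 | 0
  79 | 01000010 | 0 | 0
  80 | 10000100 | 1 | 1
  81 | 00001001 | 0 | 1
  82 | 00010011 | 0 | 1
  83 | 00100111 | 0 | 1
  84 | 01001111 | 0 | 1
  85 | 10011111 | 1 | 1
  86 | 00111111 | 0 | 1
  87 | 01111111 | 0 | 1
  88 | 11111111 | 1 | 0
  89 | 11111110 | 1 | 0
  90 | 11111100 | 1 | 0
  91 | 11111000 | 1 | 0
  92 | 11110000 | 1 | 1
  93 | 11100001 | 1 | 0
  94 | 11000010 | 1 | 1
  95 | 10000101 | 1 | 1
  96 | 00001011 | 0 | 1
  97 | 00010111 | 0 | 1
  98 | 00101111 | 0 | 0
  99 | 01011110 | 0 | 0
 100 | 10111100 | 1 | 0
 101 | 01111000 | 0 | 1
 102 | 11110001 | 1 | 1
 103 | 11100011 | 1 | 0
 104 | 11000110 | 1 | 1
 105 | 10001101 | 1 | 0
 106 | 00011010 | 0 | 0
 107 | 00110100 | 0 | 0
 108 | 01101000 | 0 | 0
 109 | 11010000 | 1 | 0
 110 | 10100000 | 1 | 0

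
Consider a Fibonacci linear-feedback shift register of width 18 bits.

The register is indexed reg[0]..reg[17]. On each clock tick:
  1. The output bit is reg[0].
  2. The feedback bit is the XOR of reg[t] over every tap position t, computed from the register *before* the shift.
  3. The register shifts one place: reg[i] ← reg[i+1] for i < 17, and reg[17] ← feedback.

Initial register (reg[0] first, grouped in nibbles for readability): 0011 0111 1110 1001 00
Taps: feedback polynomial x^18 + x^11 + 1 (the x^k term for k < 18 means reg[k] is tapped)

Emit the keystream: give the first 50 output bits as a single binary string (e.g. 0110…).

00110111111010010001111111000101110011000110100110

step | reg (before) | out | fb
   0 | 001101111110100100 | 0 | 0
   1 | 011011111101001000 | 0 | 1
   2 | 110111111010010001 | 1 | 1
   3 | 101111110100100011 | 1 | 1
   4 | 011111101001000111 | 0 | 1
   5 | 111111010010001111 | 1 | 1
   6 | 111110100100011111 | 1 | 1
   7 | 111101001000111111 | 1 | 1
   8 | 111010010001111111 | 1 | 0
   9 | 110100100011111110 | 1 | 0
  10 | 101001000111111100 | 1 | 0
  11 | 010010001111111000 | 0 | 1
  12 | 100100011111110001 | 1 | 0
  13 | 001000111111100010 | 0 | 1
  14 | 010001111111000101 | 0 | 1
  15 | 100011111110001011 | 1 | 1
  16 | 000111111100010111 | 0 | 0
  17 | 001111111000101110 | 0 | 0
  18 | 011111110001011100 | 0 | 1
  19 | 111111100010111001 | 1 | 1
  20 | 111111000101110011 | 1 | 0
  21 | 111110001011100110 | 1 | 0
  22 | 111100010111001100 | 1 | 0
  23 | 111000101110011000 | 1 | 1
  24 | 110001011100110001 | 1 | 1
  25 | 100010111001100011 | 1 | 0
  26 | 000101110011000110 | 0 | 1
  27 | 001011100110001101 | 0 | 0
  28 | 010111001100011010 | 0 | 0
  29 | 101110011000110100 | 1 | 1
  30 | 011100110001101001 | 0 | 1
  31 | 111001100011010011 | 1 | 0
  32 | 110011000110100110 | 1 | 1
  33 | 100110001101001101 | 1 | 0
  34 | 001100011010011010 | 0 | 0
  35 | 011000110100110100 | 0 | 0
  36 | 110001101001101000 | 1 | 0
  37 | 100011010011010000 | 1 | 0
  38 | 000110100110100000 | 0 | 0
  39 | 001101001101000000 | 0 | 1
  40 | 011010011010000001 | 0 | 0
  41 | 110100110100000010 | 1 | 1
  42 | 101001101000000101 | 1 | 1
  43 | 010011010000001011 | 0 | 0
  44 | 100110100000010110 | 1 | 1
  45 | 001101000000101101 | 0 | 0
  46 | 011010000001011010 | 0 | 1
  47 | 110100000010110101 | 1 | 1
  48 | 101000000101101011 | 1 | 0
  49 | 010000001011010110 | 0 | 1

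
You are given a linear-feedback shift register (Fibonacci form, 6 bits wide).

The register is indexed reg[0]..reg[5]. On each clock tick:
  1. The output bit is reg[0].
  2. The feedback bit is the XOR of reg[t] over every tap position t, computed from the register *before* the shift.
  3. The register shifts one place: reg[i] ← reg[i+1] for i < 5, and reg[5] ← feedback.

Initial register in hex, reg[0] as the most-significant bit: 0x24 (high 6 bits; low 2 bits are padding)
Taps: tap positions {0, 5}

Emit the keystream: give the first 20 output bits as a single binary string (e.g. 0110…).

k : reg_k → out_k, fb_k
0: 001001 → 0, fb=1
1: 010011 → 0, fb=1
2: 100111 → 1, fb=0
3: 001110 → 0, fb=0
4: 011100 → 0, fb=0
5: 111000 → 1, fb=1
6: 110001 → 1, fb=0
7: 100010 → 1, fb=1
8: 000101 → 0, fb=1
9: 001011 → 0, fb=1
10: 010111 → 0, fb=1
11: 101111 → 1, fb=0
12: 011110 → 0, fb=0
13: 111100 → 1, fb=1
14: 111001 → 1, fb=0
15: 110010 → 1, fb=1
16: 100101 → 1, fb=0
17: 001010 → 0, fb=0
18: 010100 → 0, fb=0
19: 101000 → 1, fb=1

00100111000101111001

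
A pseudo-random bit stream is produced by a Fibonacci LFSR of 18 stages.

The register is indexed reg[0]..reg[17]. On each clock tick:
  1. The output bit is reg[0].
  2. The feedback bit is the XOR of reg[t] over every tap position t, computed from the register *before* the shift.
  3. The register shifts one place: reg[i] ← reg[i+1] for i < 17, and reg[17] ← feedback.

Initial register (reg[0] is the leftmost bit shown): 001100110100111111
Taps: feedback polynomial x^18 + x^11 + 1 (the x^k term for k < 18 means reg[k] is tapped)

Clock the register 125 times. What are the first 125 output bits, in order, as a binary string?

tick  register→output (feedback)
  0  001100110100111111→0 (0)
  1  011001101001111110→0 (1)
  2  110011010011111101→1 (0)
  3  100110100111111010→1 (0)
  4  001101001111110100→0 (1)
  5  011010011111101001→0 (1)
  6  110100111111010011→1 (0)
  7  101001111110100110→1 (1)
  8  010011111101001101→0 (1)
  9  100111111010011011→1 (1)
 10  001111110100110111→0 (0)
 11  011111101001101110→0 (1)
 12  111111010011011101→1 (0)
 13  111110100110111010→1 (1)
 14  111101001101110101→1 (0)
 15  111010011011101010→1 (0)
 16  110100110111010100→1 (0)
 17  101001101110101000→1 (1)
 18  010011011101010001→0 (1)
 19  100110111010100011→1 (1)
 20  001101110101000111→0 (1)
 21  011011101010001111→0 (0)
 22  110111010100011110→1 (1)
 23  101110101000111101→1 (1)
 24  011101010001111011→0 (1)
 25  111010100011110111→1 (0)
 26  110101000111101110→1 (0)
 27  101010001111011100→1 (0)
 28  010100011110111000→0 (0)
 29  101000111101110000→1 (0)
 30  010001111011100000→0 (1)
 31  100011110111000001→1 (0)
 32  000111101110000010→0 (0)
 33  001111011100000100→0 (0)
 34  011110111000001000→0 (0)
 35  111101110000010000→1 (1)
 36  111011100000100001→1 (1)
 37  110111000001000011→1 (0)
 38  101110000010000110→1 (1)
 39  011100000100001101→0 (0)
 40  111000001000011010→1 (1)
 41  110000010000110101→1 (1)
 42  100000100001101011→1 (0)
 43  000001000011010110→0 (1)
 44  000010000110101101→0 (0)
 45  000100001101011010→0 (1)
 46  001000011010110101→0 (0)
 47  010000110101101010→0 (1)
 48  100001101011010101→1 (0)
 49  000011010110101010→0 (0)
 50  000110101101010100→0 (1)
 51  001101011010101001→0 (0)
 52  011010110101010010→0 (1)
 53  110101101010100101→1 (1)
 54  101011010101001011→1 (0)
 55  010110101010010110→0 (0)
 56  101101010100101100→1 (1)
 57  011010101001011001→0 (1)
 58  110101010010110011→1 (1)
 59  101010100101100111→1 (0)
 60  010101001011001110→0 (1)
 61  101010010110011101→1 (1)
 62  010100101100111011→0 (0)
 63  101001011001110110→1 (0)
 64  010010110011101100→0 (1)
 65  100101100111011001→1 (0)
 66  001011001110110010→0 (0)
 67  010110011101100100→0 (1)
 68  101100111011001001→1 (0)
 69  011001110110010010→0 (0)
 70  110011101100100100→1 (1)
 71  100111011001001001→1 (0)
 72  001110110010010010→0 (0)
 73  011101100100100100→0 (0)
 74  111011001001001000→1 (0)
 75  110110010010010000→1 (1)
 76  101100100100100001→1 (1)
 77  011001001001000011→0 (1)
 78  110010010010000111→1 (1)
 79  100100100100001111→1 (1)
 80  001001001000011111→0 (0)
 81  010010010000111110→0 (0)
 82  100100100001111100→1 (0)
 83  001001000011111000→0 (1)
 84  010010000111110001→0 (1)
 85  100100001111100011→1 (0)
 86  001000011111000110→0 (1)
 87  010000111110001101→0 (0)
 88  100001111100011010→1 (1)
 89  000011111000110101→0 (0)
 90  000111110001101010→0 (1)
 91  001111100011010101→0 (1)
 92  011111000110101011→0 (0)
 93  111110001101010110→1 (0)
 94  111100011010101100→1 (1)
 95  111000110101011001→1 (0)
 96  110001101010110010→1 (1)
 97  100011010101100101→1 (0)
 98  000110101011001010→0 (1)
 99  001101010110010101→0 (0)
100  011010101100101010→0 (0)
101  110101011001010100→1 (0)
102  101010110010101000→1 (1)
103  010101100101010001→0 (1)
104  101011001010100011→1 (1)
105  010110010101000111→0 (1)
106  101100101010001111→1 (1)
107  011001010100011111→0 (0)
108  110010101000111110→1 (1)
109  100101010001111101→1 (0)
110  001010100011111010→0 (1)
111  010101000111110101→0 (1)
112  101010001111101011→1 (0)
113  010100011111010110→0 (1)
114  101000111110101101→1 (1)
115  010001111101011011→0 (1)
116  100011111010110111→1 (1)
117  000111110101101111→0 (1)
118  001111101011011111→0 (1)
119  011111010110111111→0 (0)
120  111110101101111110→1 (0)
121  111101011011111100→1 (0)
122  111010110111111000→1 (0)
123  110101101111110000→1 (0)
124  101011011111100000→1 (0)

00110011010011111101001101110101000111101110000010000110101101010100101100111011001001001000011111000110101011001010100011111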